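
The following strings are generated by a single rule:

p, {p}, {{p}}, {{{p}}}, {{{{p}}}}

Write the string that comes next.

Every step adds { to the front and } to the end of the previous string.
Applying this once more to {{{{p}}}}:

{{{{{p}}}}}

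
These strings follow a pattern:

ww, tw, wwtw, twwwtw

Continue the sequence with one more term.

wwtwtwwwtw

This is a Fibonacci-style word recurrence s(k) = s(k−2)·s(k−1): e.g. ww·tw = wwtw.
So term 5 is wwtw·twwwtw.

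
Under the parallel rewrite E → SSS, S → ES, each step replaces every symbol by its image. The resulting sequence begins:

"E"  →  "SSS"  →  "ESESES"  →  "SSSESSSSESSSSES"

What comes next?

ESESESSSSESESESESSSSESESESESSSSES

φ(SSSESSSSESSSSES) expands symbol-by-symbol to ES ES ES SSS ES ES ES ES SSS ES ES ES ES SSS ES; joining the 15 pieces gives the next term.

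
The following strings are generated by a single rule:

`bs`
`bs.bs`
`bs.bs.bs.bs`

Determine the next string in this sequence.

s(k+1) = s(k)·.·s(k) — each term doubles the last with '.' between the halves.
Doubling bs.bs.bs.bs with '.' between the halves:

bs.bs.bs.bs.bs.bs.bs.bs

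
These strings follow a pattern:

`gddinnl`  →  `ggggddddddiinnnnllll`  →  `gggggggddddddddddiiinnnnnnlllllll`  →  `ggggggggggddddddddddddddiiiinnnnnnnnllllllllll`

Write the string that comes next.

The n-th term is 3n-2 g's then 4n-2 d's then n i's then 2n n's then 3n-2 l's (n = 1, 2, …).
At n = 5 the blocks have lengths 13, 18, 5, 10, 13.

gggggggggggggddddddddddddddddddiiiiinnnnnnnnnnlllllllllllll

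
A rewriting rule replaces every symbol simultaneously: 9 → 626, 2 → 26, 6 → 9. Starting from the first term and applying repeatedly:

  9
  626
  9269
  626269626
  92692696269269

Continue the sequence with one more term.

6262696262696269269626269626

Replace each of the 14 characters of 92692696269269 in place — 626 26 9 626 26 9 626 9 26 9 626 26 9 626 — and concatenate.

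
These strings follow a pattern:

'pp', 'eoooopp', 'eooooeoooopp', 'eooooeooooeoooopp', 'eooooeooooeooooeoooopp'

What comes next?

Each term is the previous one with eoooo prepended.
So the next term is eoooo·eooooeooooeooooeoooopp.

eooooeooooeooooeooooeoooopp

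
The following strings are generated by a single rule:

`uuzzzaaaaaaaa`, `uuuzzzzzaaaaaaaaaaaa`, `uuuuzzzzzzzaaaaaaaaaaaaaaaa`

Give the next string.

Each string has the form u^{n} z^{2n-1} a^{4n}, where the shown terms are n = 2, 3, 4.
At n = 5 the blocks have lengths 5, 9, 20.

uuuuuzzzzzzzzzaaaaaaaaaaaaaaaaaaaa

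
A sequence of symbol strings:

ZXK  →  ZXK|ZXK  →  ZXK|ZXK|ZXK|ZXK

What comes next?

ZXK|ZXK|ZXK|ZXK|ZXK|ZXK|ZXK|ZXK

Each string is two copies of the previous one joined by '|'.
So the next term is two copies of ZXK|ZXK|ZXK|ZXK with '|' between the halves.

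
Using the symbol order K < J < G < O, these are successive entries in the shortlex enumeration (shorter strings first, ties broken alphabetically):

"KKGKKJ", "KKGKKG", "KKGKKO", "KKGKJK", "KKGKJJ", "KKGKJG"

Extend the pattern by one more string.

KKGKJO

Treat KKGKJG as a base-4 numeral over the given alphabet and add one, carrying through any trailing O's.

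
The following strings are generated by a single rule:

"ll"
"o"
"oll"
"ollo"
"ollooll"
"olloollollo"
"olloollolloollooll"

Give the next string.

olloollolloolloollolloollollo

From term 3 onward, concatenate the last term with the second-to-last: o·ll = oll, oll·o = ollo, …
The next term joins olloollolloollooll and olloollollo.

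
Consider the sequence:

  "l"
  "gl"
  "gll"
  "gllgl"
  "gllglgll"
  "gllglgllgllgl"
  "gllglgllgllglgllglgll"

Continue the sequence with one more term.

This is a Fibonacci-style word recurrence s(k) = s(k−1)·s(k−2): e.g. gl·l = gll.
So term 8 is gllglgllgllglgllglgll·gllglgllgllgl.

gllglgllgllglgllglgllgllglgllgllgl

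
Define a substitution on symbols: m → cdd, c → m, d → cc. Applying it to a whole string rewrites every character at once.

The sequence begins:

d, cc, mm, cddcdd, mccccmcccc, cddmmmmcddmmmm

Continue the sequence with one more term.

Rewriting the 14 symbols of cddmmmmcddmmmm one by one yields m cc cc cdd cdd cdd cdd m cc cc cdd cdd cdd cdd; concatenated:

mcccccddcddcddcddmcccccddcddcddcdd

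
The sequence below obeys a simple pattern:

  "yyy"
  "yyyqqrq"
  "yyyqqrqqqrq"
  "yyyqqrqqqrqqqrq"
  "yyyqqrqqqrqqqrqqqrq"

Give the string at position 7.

Every step adds qqrq to the end: s(k+1) = s(k)·qqrq.
From yyyqqrqqqrqqqrqqqrq, 2 further steps: yyyqqrqqqrqqqrqqqrq → yyyqqrqqqrqqqrqqqrqqqrq → (answer).

yyyqqrqqqrqqqrqqqrqqqrqqqrq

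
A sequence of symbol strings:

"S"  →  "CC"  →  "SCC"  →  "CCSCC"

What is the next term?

Each term (from the third on) is the two preceding terms concatenated in order: term 3 = S·CC = SCC.
Continuing: SCC · CCSCC gives term 5.

SCCCCSCC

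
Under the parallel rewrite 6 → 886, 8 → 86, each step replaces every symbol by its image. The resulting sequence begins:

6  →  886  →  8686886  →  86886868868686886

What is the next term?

Rewriting the 17 symbols of 86886868868686886 one by one yields 86 886 86 86 886 86 886 86 86 886 86 886 86 886 86 86 886; concatenated:

86886868688686886868688686886868868686886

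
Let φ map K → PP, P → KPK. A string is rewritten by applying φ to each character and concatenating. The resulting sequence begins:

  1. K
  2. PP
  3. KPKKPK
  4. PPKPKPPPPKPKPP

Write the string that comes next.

Replace each of the 14 characters of PPKPKPPPPKPKPP in place — KPK KPK PP KPK PP KPK KPK KPK KPK PP KPK PP KPK KPK — and concatenate.

KPKKPKPPKPKPPKPKKPKKPKKPKPPKPKPPKPKKPK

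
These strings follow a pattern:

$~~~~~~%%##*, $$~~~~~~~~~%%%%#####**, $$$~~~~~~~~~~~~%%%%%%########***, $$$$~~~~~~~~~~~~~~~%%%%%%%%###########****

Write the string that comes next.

Term n consists of n $'s, followed by 3n+3 ~'s, followed by 2n %'s, followed by 3n-1 #'s, followed by n *'s (n = 1, 2, …).
At n = 5 the blocks have lengths 5, 18, 10, 14, 5.

$$$$$~~~~~~~~~~~~~~~~~~%%%%%%%%%%##############*****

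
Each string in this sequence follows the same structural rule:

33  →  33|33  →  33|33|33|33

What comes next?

s(k+1) = s(k)·|·s(k) — each term doubles the last with '|' between the halves.
Doubling 33|33|33|33 with '|' between the halves:

33|33|33|33|33|33|33|33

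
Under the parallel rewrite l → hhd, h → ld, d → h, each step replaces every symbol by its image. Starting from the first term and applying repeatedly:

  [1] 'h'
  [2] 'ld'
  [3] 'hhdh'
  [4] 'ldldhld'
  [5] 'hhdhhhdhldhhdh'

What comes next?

Replace each of the 14 characters of hhdhhhdhldhhdh in place — ld ld h ld ld ld h ld hhd h ld ld h ld — and concatenate.

ldldhldldldhldhhdhldldhld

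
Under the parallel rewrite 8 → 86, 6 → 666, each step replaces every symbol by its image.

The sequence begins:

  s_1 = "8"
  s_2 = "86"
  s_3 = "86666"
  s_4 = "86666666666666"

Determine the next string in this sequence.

Rewriting the 14 symbols of 86666666666666 one by one yields 86 666 666 666 666 666 666 666 666 666 666 666 666 666; concatenated:

86666666666666666666666666666666666666666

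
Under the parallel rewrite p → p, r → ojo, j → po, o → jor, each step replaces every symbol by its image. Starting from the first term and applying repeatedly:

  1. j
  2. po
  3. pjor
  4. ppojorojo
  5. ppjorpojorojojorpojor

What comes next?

Applying the rule to each of the 21 symbols of ppjorpojorojojorpojor gives the pieces p p po jor ojo p jor po jor ojo jor po jor po jor ojo p jor po jor ojo, which concatenate to the answer.

pppojorojopjorpojorojojorpojorpojorojopjorpojorojo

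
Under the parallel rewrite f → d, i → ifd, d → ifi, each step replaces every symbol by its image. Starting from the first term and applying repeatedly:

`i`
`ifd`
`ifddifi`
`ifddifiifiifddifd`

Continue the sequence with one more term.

ifddifiifiifddifdifddifdifddifiifiifddifi

Replace each of the 17 characters of ifddifiifiifddifd in place — ifd d ifi ifi ifd d ifd ifd d ifd ifd d ifi ifi ifd d ifi — and concatenate.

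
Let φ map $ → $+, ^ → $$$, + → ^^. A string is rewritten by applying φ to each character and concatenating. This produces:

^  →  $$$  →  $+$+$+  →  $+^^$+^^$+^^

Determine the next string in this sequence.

Rewriting each symbol of $+^^$+^^$+^^: $→$+, +→^^, ^→$$$, ^→$$$, $→$+, +→^^, ^→$$$, ^→$$$, $→$+, +→^^, ^→$$$, ^→$$$, which concatenates to $+ ^^ $$$ $$$ $+ ^^ $$$ $$$ $+ ^^ $$$ $$$.

$+^^$$$$$$$+^^$$$$$$$+^^$$$$$$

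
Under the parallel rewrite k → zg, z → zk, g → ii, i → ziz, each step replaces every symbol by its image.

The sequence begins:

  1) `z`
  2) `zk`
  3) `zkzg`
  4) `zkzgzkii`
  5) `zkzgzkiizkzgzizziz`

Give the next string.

Rewriting the 18 symbols of zkzgzkiizkzgzizziz one by one yields zk zg zk ii zk zg ziz ziz zk zg zk ii zk ziz zk zk ziz zk; concatenated:

zkzgzkiizkzgzizzizzkzgzkiizkzizzkzkzizzk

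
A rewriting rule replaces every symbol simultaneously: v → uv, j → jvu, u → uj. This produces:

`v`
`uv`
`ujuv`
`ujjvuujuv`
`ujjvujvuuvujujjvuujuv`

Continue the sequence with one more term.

Rewriting the 21 symbols of ujjvujvuuvujujjvuujuv one by one yields uj jvu jvu uv uj jvu uv uj uj uv uj jvu uj jvu jvu uv uj uj jvu uj uv; concatenated:

ujjvujvuuvujjvuuvujujuvujjvuujjvujvuuvujujjvuujuv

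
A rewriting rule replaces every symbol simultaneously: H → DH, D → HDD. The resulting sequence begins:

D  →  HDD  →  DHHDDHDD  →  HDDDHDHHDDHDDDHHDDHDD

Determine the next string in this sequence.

DHHDDHDDHDDDHHDDDHDHHDDHDDDHHDDHDDHDDDHDHHDDHDDDHHDDHDD

Applying the rule to each of the 21 symbols of HDDDHDHHDDHDDDHHDDHDD gives the pieces DH HDD HDD HDD DH HDD DH DH HDD HDD DH HDD HDD HDD DH DH HDD HDD DH HDD HDD, which concatenate to the answer.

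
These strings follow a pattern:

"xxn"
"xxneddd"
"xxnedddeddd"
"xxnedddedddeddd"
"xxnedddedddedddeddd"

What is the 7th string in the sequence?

xxnedddedddedddedddedddeddd

Every step adds eddd to the end: s(k+1) = s(k)·eddd.
From xxnedddedddedddeddd, 2 further steps: xxnedddedddedddeddd → xxnedddedddedddedddeddd → (answer).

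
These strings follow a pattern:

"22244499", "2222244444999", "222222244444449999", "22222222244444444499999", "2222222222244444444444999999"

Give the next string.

222222222222244444444444449999999

Each string has the form 2^{2n-1} 4^{2n-1} 9^{n}, where the shown terms are n = 2, 3, 4, 5, 6.
At n = 7 the blocks have lengths 13, 13, 7.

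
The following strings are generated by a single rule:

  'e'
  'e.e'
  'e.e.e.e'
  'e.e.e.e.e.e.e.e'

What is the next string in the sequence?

s(k+1) = s(k)·.·s(k) — each term doubles the last with '.' between the halves.
One more doubling of e.e.e.e.e.e.e.e gives the answer.

e.e.e.e.e.e.e.e.e.e.e.e.e.e.e.e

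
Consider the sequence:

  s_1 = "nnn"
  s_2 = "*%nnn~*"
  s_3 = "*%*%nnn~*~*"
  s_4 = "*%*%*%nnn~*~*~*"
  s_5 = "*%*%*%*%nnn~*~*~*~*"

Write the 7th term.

*%*%*%*%*%*%nnn~*~*~*~*~*~*

s(k+1) = *%·s(k)·~*, so each term gains *% as a prefix and ~* as a suffix.
From *%*%*%*%nnn~*~*~*~*, 2 further steps: *%*%*%*%nnn~*~*~*~* → *%*%*%*%*%nnn~*~*~*~*~* → (answer).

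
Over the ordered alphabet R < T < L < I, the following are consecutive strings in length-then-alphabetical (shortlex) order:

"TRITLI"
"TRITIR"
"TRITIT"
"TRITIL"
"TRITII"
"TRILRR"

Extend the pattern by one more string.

Find the rightmost character of TRILRR below I, bump it to the next letter, and reset everything to its right to R.

TRILRT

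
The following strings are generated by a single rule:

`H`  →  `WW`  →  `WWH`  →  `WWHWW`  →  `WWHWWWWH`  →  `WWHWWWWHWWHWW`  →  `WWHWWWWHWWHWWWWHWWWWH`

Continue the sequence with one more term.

WWHWWWWHWWHWWWWHWWWWHWWHWWWWHWWHWW

This is a Fibonacci-style word recurrence s(k) = s(k−1)·s(k−2): e.g. WW·H = WWH.
So term 8 is WWHWWWWHWWHWWWWHWWWWH·WWHWWWWHWWHWW.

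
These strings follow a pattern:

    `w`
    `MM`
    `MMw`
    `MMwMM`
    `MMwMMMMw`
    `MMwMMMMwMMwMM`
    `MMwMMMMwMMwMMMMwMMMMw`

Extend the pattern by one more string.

This is a Fibonacci-style word recurrence s(k) = s(k−1)·s(k−2): e.g. MM·w = MMw.
So term 8 is MMwMMMMwMMwMMMMwMMMMw·MMwMMMMwMMwMM.

MMwMMMMwMMwMMMMwMMMMwMMwMMMMwMMwMM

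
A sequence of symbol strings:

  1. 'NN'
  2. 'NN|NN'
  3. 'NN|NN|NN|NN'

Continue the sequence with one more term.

NN|NN|NN|NN|NN|NN|NN|NN

Every step duplicates the string with '|' between the halves.
So the next term is two copies of NN|NN|NN|NN with '|' between the halves.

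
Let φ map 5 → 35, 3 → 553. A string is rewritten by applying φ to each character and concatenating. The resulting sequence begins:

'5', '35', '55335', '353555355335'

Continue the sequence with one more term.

Expanding 353555355335: 3→553, 5→35, 3→553, 5→35, 5→35, 5→35, 3→553, 5→35, 5→35, 3→553, 3→553, 5→35. Concatenated: 553 35 553 35 35 35 553 35 35 553 553 35.

55335553353535553353555355335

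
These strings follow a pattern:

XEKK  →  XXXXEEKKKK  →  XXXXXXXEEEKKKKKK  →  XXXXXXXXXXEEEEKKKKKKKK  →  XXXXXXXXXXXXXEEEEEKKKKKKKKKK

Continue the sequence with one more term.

Reading off run lengths: X runs 1, 4, 7, 10, 13; E runs 1, 2, 3, 4, 5; K runs 2, 4, 6, 8, 10 — each is linear in n (n = 1, 2, …).
For the next term, n = 6, so the run lengths are 16, 6, 12.

XXXXXXXXXXXXXXXXEEEEEEKKKKKKKKKKKK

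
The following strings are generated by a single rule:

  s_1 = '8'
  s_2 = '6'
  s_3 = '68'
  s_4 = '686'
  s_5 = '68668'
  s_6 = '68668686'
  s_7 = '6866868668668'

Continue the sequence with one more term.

686686866866868668686

This is a Fibonacci-style word recurrence s(k) = s(k−1)·s(k−2): e.g. 6·8 = 68.
So term 8 is 6866868668668·68668686.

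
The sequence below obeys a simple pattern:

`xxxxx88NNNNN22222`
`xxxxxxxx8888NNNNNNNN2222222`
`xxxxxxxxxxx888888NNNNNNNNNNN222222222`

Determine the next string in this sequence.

The n-th term is 3n+2 x's then 2n 8's then 3n+2 N's then 2n+3 2's (n = 1, 2, …).
At n = 4 the blocks have lengths 14, 8, 14, 11.

xxxxxxxxxxxxxx88888888NNNNNNNNNNNNNN22222222222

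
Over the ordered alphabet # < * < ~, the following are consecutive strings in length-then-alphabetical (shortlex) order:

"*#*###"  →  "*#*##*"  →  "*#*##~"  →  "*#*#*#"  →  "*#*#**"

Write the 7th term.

*#*#~#

Stepping forward 2 times from *#*#**: *#*#** → *#*#*~, then the target.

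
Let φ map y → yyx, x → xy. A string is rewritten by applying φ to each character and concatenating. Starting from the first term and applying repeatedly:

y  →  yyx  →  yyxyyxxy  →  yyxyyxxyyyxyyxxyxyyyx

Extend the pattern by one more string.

Replace each of the 21 characters of yyxyyxxyyyxyyxxyxyyyx in place — yyx yyx xy yyx yyx xy xy yyx yyx yyx xy yyx yyx xy xy yyx xy yyx yyx yyx xy — and concatenate.

yyxyyxxyyyxyyxxyxyyyxyyxyyxxyyyxyyxxyxyyyxxyyyxyyxyyxxy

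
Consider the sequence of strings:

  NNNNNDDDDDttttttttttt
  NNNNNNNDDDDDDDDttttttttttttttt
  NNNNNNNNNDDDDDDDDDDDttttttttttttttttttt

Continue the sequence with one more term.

The n-th term is 2n+1 N's then 3n-1 D's then 4n+3 t's, where the shown terms are n = 2, 3, 4.
At n = 5 the blocks have lengths 11, 14, 23.

NNNNNNNNNNNDDDDDDDDDDDDDDttttttttttttttttttttttt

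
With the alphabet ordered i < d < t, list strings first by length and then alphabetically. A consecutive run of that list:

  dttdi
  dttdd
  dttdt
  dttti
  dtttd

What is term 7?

Advancing 2 positions from dtttd through dtttd → dtttt reaches term 7.

tiiii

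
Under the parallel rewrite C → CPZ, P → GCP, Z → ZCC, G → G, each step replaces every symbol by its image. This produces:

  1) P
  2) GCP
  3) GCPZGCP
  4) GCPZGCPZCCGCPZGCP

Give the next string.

Rewriting the 17 symbols of GCPZGCPZCCGCPZGCP one by one yields G CPZ GCP ZCC G CPZ GCP ZCC CPZ CPZ G CPZ GCP ZCC G CPZ GCP; concatenated:

GCPZGCPZCCGCPZGCPZCCCPZCPZGCPZGCPZCCGCPZGCP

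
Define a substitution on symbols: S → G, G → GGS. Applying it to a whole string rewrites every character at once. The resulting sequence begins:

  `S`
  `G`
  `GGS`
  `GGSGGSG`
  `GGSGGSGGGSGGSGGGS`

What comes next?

Rewriting the 17 symbols of GGSGGSGGGSGGSGGGS one by one yields GGS GGS G GGS GGS G GGS GGS GGS G GGS GGS G GGS GGS GGS G; concatenated:

GGSGGSGGGSGGSGGGSGGSGGSGGGSGGSGGGSGGSGGSG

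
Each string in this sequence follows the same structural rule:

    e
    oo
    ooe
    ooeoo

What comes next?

ooeooooe

Each term (from the third on) is the previous term followed by the one before it: term 3 = oo·e = ooe.
So term 5 is ooeoo·ooe.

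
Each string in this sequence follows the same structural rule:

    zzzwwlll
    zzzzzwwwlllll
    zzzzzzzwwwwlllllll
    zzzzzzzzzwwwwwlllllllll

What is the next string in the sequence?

zzzzzzzzzzzwwwwwwlllllllllll

Term n consists of 2n-1 z's, followed by n w's, followed by 2n-1 l's, where the shown terms are n = 2, 3, 4, 5.
Setting n = 6 gives 11, 6, 11 characters in each block.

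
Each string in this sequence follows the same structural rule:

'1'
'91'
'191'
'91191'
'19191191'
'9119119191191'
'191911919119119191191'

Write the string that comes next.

This is a Fibonacci-style word recurrence s(k) = s(k−2)·s(k−1): e.g. 1·91 = 191.
So term 8 is 9119119191191·191911919119119191191.

9119119191191191911919119119191191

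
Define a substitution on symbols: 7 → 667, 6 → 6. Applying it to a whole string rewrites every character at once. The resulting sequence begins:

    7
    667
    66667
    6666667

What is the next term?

666666667

Expanding 6666667: 6→6, 6→6, 6→6, 6→6, 6→6, 6→6, 7→667. Concatenated: 6 6 6 6 6 6 667.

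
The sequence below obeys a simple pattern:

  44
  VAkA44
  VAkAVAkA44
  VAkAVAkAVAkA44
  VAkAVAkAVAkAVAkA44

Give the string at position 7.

Every step adds VAkA at the front: s(k+1) = VAkA·s(k).
From VAkAVAkAVAkAVAkA44, 2 further steps: VAkAVAkAVAkAVAkA44 → VAkAVAkAVAkAVAkAVAkA44 → (answer).

VAkAVAkAVAkAVAkAVAkAVAkA44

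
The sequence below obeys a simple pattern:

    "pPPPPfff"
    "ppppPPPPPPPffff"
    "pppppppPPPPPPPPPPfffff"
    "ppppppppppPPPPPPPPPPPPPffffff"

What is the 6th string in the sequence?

The n-th term is 3n-2 p's then 3n+1 P's then n+2 f's (n = 1, 2, …).
At n = 6 the blocks have lengths 16, 19, 8.

ppppppppppppppppPPPPPPPPPPPPPPPPPPPffffffff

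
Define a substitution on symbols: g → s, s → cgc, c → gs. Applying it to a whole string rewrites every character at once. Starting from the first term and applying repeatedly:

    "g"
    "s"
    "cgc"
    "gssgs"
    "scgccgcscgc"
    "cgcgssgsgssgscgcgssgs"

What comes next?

Applying the rule to each of the 21 symbols of cgcgssgsgssgscgcgssgs gives the pieces gs s gs s cgc cgc s cgc s cgc cgc s cgc gs s gs s cgc cgc s cgc, which concatenate to the answer.

gssgsscgccgcscgcscgccgcscgcgssgsscgccgcscgc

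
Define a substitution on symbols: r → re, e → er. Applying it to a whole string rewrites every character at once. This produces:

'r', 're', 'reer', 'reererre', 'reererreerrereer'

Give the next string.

φ(reererreerrereer) expands symbol-by-symbol to re er er re er re re er er re re er re er er re; joining the 16 pieces gives the next term.

reererreerrereererrereerreererre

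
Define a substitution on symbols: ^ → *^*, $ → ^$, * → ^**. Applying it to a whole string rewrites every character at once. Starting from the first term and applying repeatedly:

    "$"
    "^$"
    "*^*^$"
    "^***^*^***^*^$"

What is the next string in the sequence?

Applying the rule to each of the 14 symbols of ^***^*^***^*^$ gives the pieces *^* ^** ^** ^** *^* ^** *^* ^** ^** ^** *^* ^** *^* ^$, which concatenate to the answer.

*^*^**^**^***^*^***^*^**^**^***^*^***^*^$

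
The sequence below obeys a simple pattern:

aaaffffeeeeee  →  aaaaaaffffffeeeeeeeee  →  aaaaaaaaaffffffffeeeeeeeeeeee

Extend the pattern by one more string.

Each string has the form a^{3n} f^{2n+2} e^{3n+3} (n = 1, 2, …).
For the next term, n = 4, so the run lengths are 12, 10, 15.

aaaaaaaaaaaaffffffffffeeeeeeeeeeeeeee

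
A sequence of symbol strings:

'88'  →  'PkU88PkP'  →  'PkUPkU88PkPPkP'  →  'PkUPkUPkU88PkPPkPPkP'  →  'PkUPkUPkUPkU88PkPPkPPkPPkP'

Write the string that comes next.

PkUPkUPkUPkUPkU88PkPPkPPkPPkPPkP

Every step adds PkU to the front and PkP to the end of the previous string.
One more step from PkUPkUPkUPkU88PkPPkPPkPPkP gives the answer.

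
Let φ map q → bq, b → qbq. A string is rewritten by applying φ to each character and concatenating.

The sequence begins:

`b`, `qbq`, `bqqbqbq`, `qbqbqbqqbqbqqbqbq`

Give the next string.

bqqbqbqqbqbqqbqbqbqqbqbqqbqbqbqqbqbqqbqbq

Applying the rule to each of the 17 symbols of qbqbqbqqbqbqqbqbq gives the pieces bq qbq bq qbq bq qbq bq bq qbq bq qbq bq bq qbq bq qbq bq, which concatenate to the answer.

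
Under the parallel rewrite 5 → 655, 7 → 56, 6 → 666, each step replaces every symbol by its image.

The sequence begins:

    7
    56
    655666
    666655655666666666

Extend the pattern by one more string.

666666666666655655666655655666666666666666666666666666

Replace each of the 18 characters of 666655655666666666 in place — 666 666 666 666 655 655 666 655 655 666 666 666 666 666 666 666 666 666 — and concatenate.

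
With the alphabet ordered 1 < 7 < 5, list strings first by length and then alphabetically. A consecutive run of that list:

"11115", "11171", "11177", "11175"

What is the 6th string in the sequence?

11157

Advancing 2 positions from 11175 through 11175 → 11151 reaches term 6.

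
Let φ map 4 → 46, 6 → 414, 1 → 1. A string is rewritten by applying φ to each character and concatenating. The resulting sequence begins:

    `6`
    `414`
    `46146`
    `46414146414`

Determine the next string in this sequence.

464144614614641446146

Apply φ to 46414146414 symbol by symbol: 4→46, 6→414, 4→46, 1→1, 4→46, 1→1, 4→46, 6→414, 4→46, 1→1, 4→46; joined: 46 414 46 1 46 1 46 414 46 1 46.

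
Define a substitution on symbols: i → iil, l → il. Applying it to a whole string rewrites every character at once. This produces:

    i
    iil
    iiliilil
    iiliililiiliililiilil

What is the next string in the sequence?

Applying the rule to each of the 21 symbols of iiliililiiliililiilil gives the pieces iil iil il iil iil il iil il iil iil il iil iil il iil il iil iil il iil il, which concatenate to the answer.

iiliililiiliililiililiiliililiiliililiililiiliililiilil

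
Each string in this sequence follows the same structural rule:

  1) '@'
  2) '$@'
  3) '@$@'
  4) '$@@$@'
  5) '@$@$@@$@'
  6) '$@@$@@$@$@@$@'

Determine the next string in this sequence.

Each term (from the third on) is the two preceding terms concatenated in order: term 3 = @·$@ = @$@.
Continuing: @$@$@@$@ · $@@$@@$@$@@$@ gives term 7.

@$@$@@$@$@@$@@$@$@@$@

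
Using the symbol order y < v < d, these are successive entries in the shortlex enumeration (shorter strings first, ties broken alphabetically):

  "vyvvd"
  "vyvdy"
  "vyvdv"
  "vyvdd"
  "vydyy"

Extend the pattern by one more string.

Treat vydyy as a base-3 numeral over the given alphabet and add one, carrying through any trailing d's.

vydyv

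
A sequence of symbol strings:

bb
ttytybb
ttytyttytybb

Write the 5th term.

ttytyttytyttytyttytybb

Every step adds ttyty at the front: s(k+1) = ttyty·s(k).
From ttytyttytybb, 2 further steps: ttytyttytybb → ttytyttytyttytybb → (answer).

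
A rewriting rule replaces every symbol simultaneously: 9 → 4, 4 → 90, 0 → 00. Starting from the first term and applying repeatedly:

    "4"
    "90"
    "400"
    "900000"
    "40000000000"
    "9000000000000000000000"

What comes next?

4000000000000000000000000000000000000000000

φ(9000000000000000000000) expands symbol-by-symbol to 4 00 00 00 00 00 00 00 00 00 00 00 00 00 00 00 00 00 00 00 00 00; joining the 22 pieces gives the next term.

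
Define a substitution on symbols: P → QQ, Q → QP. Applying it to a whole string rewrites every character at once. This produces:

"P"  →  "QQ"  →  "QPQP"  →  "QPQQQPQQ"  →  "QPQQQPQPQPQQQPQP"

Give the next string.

Rewriting the 16 symbols of QPQQQPQPQPQQQPQP one by one yields QP QQ QP QP QP QQ QP QQ QP QQ QP QP QP QQ QP QQ; concatenated:

QPQQQPQPQPQQQPQQQPQQQPQPQPQQQPQQ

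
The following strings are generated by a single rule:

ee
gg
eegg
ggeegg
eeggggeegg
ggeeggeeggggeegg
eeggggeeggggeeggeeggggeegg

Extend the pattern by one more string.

From term 3 onward, concatenate the second-to-last term with the last: ee·gg = eegg, gg·eegg = ggeegg, …
So term 8 is ggeeggeeggggeegg·eeggggeeggggeeggeeggggeegg.

ggeeggeeggggeeggeeggggeeggggeeggeeggggeegg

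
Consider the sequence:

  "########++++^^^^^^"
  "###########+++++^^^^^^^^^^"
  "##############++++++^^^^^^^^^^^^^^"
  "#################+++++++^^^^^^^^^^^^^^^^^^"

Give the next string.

Each string has the form #^{3n+2} +^{n+2} ^^{4n-2}, where the shown terms are n = 2, 3, 4, 5.
At n = 6 the blocks have lengths 20, 8, 22.

####################++++++++^^^^^^^^^^^^^^^^^^^^^^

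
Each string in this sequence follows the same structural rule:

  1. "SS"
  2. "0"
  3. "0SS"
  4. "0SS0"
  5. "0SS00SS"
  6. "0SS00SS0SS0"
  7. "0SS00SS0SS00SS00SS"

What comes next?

This is a Fibonacci-style word recurrence s(k) = s(k−1)·s(k−2): e.g. 0·SS = 0SS.
The next term joins 0SS00SS0SS00SS00SS and 0SS00SS0SS0.

0SS00SS0SS00SS00SS0SS00SS0SS0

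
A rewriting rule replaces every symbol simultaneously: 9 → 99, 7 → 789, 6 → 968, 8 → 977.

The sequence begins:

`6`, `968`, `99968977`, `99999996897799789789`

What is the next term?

999999999999999689779978978999997899779978997799

Replace each of the 20 characters of 99999996897799789789 in place — 99 99 99 99 99 99 99 968 977 99 789 789 99 99 789 977 99 789 977 99 — and concatenate.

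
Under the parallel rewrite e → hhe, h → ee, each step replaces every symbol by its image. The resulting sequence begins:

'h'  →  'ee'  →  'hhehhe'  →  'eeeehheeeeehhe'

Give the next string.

Applying the rule to each of the 14 symbols of eeeehheeeeehhe gives the pieces hhe hhe hhe hhe ee ee hhe hhe hhe hhe hhe ee ee hhe, which concatenate to the answer.

hhehhehhehheeeeehhehhehhehhehheeeeehhe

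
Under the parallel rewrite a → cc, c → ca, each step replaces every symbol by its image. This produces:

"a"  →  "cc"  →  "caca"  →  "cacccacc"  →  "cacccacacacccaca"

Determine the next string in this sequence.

cacccacacacccacccacccacacacccacc

Applying the rule to each of the 16 symbols of cacccacacacccaca gives the pieces ca cc ca ca ca cc ca cc ca cc ca ca ca cc ca cc, which concatenate to the answer.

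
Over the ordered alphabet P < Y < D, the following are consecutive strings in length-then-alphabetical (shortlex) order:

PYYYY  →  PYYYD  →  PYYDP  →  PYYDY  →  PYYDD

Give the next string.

PYDPP

Find the rightmost character of PYYDD below D, bump it to the next letter, and reset everything to its right to P.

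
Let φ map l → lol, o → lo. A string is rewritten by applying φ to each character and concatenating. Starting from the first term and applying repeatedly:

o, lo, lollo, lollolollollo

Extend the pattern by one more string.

lollolollollolollolollollolollollo

Replace each of the 13 characters of lollolollollo in place — lol lo lol lol lo lol lo lol lol lo lol lol lo — and concatenate.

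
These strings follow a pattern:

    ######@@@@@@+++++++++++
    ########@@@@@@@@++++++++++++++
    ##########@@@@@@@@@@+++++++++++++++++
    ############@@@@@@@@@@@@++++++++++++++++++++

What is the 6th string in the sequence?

Term n consists of 2n #'s, followed by 2n @'s, followed by 3n+2 +'s, where the shown terms are n = 3, 4, 5, 6.
At n = 8 the blocks have lengths 16, 16, 26.

################@@@@@@@@@@@@@@@@++++++++++++++++++++++++++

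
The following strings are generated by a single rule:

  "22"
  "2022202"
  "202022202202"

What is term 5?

Each term wraps the previous one in 20 on the left and 202 on the right.
From 202022202202, 2 further steps: 202022202202 → 20202022202202202 → (answer).

2020202022202202202202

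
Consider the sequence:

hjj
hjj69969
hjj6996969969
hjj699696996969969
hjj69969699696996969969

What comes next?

hjj6996969969699696996969969

Each term is the previous one with 69969 appended.
One more step from hjj69969699696996969969 gives the answer.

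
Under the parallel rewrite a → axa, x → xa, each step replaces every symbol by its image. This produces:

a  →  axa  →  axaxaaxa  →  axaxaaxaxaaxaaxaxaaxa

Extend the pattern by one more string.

φ(axaxaaxaxaaxaaxaxaaxa) expands symbol-by-symbol to axa xa axa xa axa axa xa axa xa axa axa xa axa axa xa axa xa axa axa xa axa; joining the 21 pieces gives the next term.

axaxaaxaxaaxaaxaxaaxaxaaxaaxaxaaxaaxaxaaxaxaaxaaxaxaaxa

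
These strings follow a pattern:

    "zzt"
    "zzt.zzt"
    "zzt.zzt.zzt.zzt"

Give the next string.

Each string is two copies of the previous one joined by '.'.
So the next term is two copies of zzt.zzt.zzt.zzt with '.' between the halves.

zzt.zzt.zzt.zzt.zzt.zzt.zzt.zzt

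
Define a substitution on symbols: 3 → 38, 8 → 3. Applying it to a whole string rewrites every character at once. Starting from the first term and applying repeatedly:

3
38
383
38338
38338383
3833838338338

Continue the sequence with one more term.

383383833833838338383

φ(3833838338338) expands symbol-by-symbol to 38 3 38 38 3 38 3 38 38 3 38 38 3; joining the 13 pieces gives the next term.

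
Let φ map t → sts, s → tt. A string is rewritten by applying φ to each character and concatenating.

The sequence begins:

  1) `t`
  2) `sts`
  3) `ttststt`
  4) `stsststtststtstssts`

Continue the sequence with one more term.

Rewriting the 19 symbols of stsststtststtstssts one by one yields tt sts tt tt sts tt sts sts tt sts tt sts sts tt sts tt tt sts tt; concatenated:

ttststtttststtstsststtststtstsststtststtttststt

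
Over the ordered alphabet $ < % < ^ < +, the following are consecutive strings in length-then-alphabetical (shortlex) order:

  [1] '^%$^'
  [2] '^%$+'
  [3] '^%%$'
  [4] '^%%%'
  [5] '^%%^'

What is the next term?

^%%+

Find the rightmost character of ^%%^ below +, bump it to the next letter, and reset everything to its right to $.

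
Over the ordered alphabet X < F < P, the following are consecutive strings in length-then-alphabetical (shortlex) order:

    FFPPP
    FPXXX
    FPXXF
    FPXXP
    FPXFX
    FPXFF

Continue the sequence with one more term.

The successor of FPXFF increments the rightmost position that isn't already P and resets every position after it to X.

FPXFP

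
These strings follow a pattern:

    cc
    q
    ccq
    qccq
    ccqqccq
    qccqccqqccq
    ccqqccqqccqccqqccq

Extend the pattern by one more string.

qccqccqqccqccqqccqqccqccqqccq

Each term (from the third on) is the two preceding terms concatenated in order: term 3 = cc·q = ccq.
The next term joins qccqccqqccq and ccqqccqqccqccqqccq.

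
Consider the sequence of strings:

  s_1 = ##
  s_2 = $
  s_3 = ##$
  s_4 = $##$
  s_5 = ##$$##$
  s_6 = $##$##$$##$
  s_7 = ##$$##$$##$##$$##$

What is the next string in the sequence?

From term 3 onward, concatenate the second-to-last term with the last: ##·$ = ##$, $·##$ = $##$, …
Continuing: $##$##$$##$ · ##$$##$$##$##$$##$ gives term 8.

$##$##$$##$##$$##$$##$##$$##$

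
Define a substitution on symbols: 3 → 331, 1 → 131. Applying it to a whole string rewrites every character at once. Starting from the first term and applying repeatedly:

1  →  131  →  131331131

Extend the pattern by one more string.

Expanding 131331131: 1→131, 3→331, 1→131, 3→331, 3→331, 1→131, 1→131, 3→331, 1→131. Concatenated: 131 331 131 331 331 131 131 331 131.

131331131331331131131331131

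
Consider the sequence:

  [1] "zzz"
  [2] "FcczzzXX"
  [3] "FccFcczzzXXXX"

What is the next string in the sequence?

s(k+1) = Fcc·s(k)·XX, so each term gains Fcc as a prefix and XX as a suffix.
So the next term is Fcc·FccFcczzzXXXX·XX.

FccFccFcczzzXXXXXX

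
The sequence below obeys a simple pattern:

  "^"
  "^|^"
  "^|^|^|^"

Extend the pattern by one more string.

^|^|^|^|^|^|^|^

Every step duplicates the string with '|' between the halves.
So the next term is two copies of ^|^|^|^ with '|' between the halves.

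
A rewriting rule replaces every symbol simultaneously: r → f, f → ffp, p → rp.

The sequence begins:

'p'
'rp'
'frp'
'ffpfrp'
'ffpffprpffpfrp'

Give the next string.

Replace each of the 14 characters of ffpffprpffpfrp in place — ffp ffp rp ffp ffp rp f rp ffp ffp rp ffp f rp — and concatenate.

ffpffprpffpffprpfrpffpffprpffpfrp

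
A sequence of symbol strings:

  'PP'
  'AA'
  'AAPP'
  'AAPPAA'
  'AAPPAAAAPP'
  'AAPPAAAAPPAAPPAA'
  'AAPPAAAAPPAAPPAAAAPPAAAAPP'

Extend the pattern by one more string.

This is a Fibonacci-style word recurrence s(k) = s(k−1)·s(k−2): e.g. AA·PP = AAPP.
Continuing: AAPPAAAAPPAAPPAAAAPPAAAAPP · AAPPAAAAPPAAPPAA gives term 8.

AAPPAAAAPPAAPPAAAAPPAAAAPPAAPPAAAAPPAAPPAA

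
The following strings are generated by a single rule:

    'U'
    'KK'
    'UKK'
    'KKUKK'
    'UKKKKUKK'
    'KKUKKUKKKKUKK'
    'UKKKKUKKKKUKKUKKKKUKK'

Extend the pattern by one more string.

KKUKKUKKKKUKKUKKKKUKKKKUKKUKKKKUKK

This is a Fibonacci-style word recurrence s(k) = s(k−2)·s(k−1): e.g. U·KK = UKK.
Continuing: KKUKKUKKKKUKK · UKKKKUKKKKUKKUKKKKUKK gives term 8.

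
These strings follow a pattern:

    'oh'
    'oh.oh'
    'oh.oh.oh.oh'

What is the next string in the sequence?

oh.oh.oh.oh.oh.oh.oh.oh

Every step duplicates the string with '.' between the halves.
So the next term is two copies of oh.oh.oh.oh with '.' between the halves.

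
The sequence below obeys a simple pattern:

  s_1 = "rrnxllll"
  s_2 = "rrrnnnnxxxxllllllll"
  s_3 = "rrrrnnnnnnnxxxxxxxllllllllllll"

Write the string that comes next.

rrrrrnnnnnnnnnnxxxxxxxxxxllllllllllllllll

Term n consists of n+1 r's, followed by 3n-2 n's, followed by 3n-2 x's, followed by 4n l's (n = 1, 2, …).
Setting n = 4 gives 5, 10, 10, 16 characters in each block.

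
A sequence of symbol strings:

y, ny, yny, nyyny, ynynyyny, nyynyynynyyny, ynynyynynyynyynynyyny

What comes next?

Each term (from the third on) is the two preceding terms concatenated in order: term 3 = y·ny = yny.
The next term joins nyynyynynyyny and ynynyynynyynyynynyyny.

nyynyynynyynyynynyynynyynyynynyyny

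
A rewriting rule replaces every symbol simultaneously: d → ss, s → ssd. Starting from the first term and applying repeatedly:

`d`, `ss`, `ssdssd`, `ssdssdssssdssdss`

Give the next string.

ssdssdssssdssdssssdssdssdssdssssdssdssssdssd

Replace each of the 16 characters of ssdssdssssdssdss in place — ssd ssd ss ssd ssd ss ssd ssd ssd ssd ss ssd ssd ss ssd ssd — and concatenate.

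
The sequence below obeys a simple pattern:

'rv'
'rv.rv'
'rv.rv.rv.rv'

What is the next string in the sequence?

rv.rv.rv.rv.rv.rv.rv.rv

s(k+1) = s(k)·.·s(k) — each term doubles the last with '.' between the halves.
So the next term is two copies of rv.rv.rv.rv with '.' between the halves.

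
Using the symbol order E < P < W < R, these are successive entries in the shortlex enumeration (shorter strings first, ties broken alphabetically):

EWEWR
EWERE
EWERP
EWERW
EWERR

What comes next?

EWPEE

The successor of EWERR increments the rightmost position that isn't already R and resets every position after it to E.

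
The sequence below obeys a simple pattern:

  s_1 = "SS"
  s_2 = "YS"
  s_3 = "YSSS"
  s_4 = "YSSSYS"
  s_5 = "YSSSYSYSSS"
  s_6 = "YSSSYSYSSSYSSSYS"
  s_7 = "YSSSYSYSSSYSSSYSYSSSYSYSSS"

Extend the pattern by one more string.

Each term (from the third on) is the previous term followed by the one before it: term 3 = YS·SS = YSSS.
The next term joins YSSSYSYSSSYSSSYSYSSSYSYSSS and YSSSYSYSSSYSSSYS.

YSSSYSYSSSYSSSYSYSSSYSYSSSYSSSYSYSSSYSSSYS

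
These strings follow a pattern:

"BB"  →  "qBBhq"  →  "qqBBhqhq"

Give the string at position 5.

Each term wraps the previous one in q on the left and hq on the right.
From qqBBhqhq, 2 further steps: qqBBhqhq → qqqBBhqhqhq → (answer).

qqqqBBhqhqhqhq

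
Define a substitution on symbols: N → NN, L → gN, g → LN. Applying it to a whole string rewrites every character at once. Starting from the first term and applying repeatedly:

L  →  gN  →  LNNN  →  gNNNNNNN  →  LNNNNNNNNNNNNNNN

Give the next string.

gNNNNNNNNNNNNNNNNNNNNNNNNNNNNNNN

Applying the rule to each of the 16 symbols of LNNNNNNNNNNNNNNN gives the pieces gN NN NN NN NN NN NN NN NN NN NN NN NN NN NN NN, which concatenate to the answer.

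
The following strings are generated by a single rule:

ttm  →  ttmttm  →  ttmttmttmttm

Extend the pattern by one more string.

s(k+1) = s(k)·s(k) — each term doubles the last.
Doubling ttmttmttmttm:

ttmttmttmttmttmttmttmttm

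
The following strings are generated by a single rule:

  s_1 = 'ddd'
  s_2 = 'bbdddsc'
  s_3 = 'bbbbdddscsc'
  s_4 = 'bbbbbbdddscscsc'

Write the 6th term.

bbbbbbbbbbdddscscscscsc

Each term wraps the previous one in bb on the left and sc on the right.
From bbbbbbdddscscsc, 2 further steps: bbbbbbdddscscsc → bbbbbbbbdddscscscsc → (answer).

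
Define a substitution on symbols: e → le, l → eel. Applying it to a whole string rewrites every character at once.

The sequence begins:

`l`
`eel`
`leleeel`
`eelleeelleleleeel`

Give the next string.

Rewriting the 17 symbols of eelleeelleleleeel one by one yields le le eel eel le le le eel eel le eel le eel le le le eel; concatenated:

leleeeleelleleleeeleelleeelleeelleleleeel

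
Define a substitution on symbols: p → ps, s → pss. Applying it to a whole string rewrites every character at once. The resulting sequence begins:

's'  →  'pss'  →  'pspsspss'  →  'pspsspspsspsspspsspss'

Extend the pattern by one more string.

Rewriting the 21 symbols of pspsspspsspsspspsspss one by one yields ps pss ps pss pss ps pss ps pss pss ps pss pss ps pss ps pss pss ps pss pss; concatenated:

pspsspspsspsspspsspspsspsspspsspsspspsspspsspsspspsspss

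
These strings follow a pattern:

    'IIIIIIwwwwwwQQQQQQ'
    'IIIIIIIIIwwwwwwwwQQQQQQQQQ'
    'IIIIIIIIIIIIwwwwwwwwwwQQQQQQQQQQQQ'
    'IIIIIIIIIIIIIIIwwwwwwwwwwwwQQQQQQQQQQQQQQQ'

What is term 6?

IIIIIIIIIIIIIIIIIIIIIwwwwwwwwwwwwwwwwQQQQQQQQQQQQQQQQQQQQQ

Reading off run lengths: I runs 6, 9, 12, 15; w runs 6, 8, 10, 12; Q runs 6, 9, 12, 15 — each is linear in n, where the shown terms are n = 2, 3, 4, 5.
Setting n = 7 gives 21, 16, 21 characters in each block.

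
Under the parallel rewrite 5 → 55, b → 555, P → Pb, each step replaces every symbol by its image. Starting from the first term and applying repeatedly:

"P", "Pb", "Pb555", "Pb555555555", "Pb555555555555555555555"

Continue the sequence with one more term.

Pb555555555555555555555555555555555555555555555

φ(Pb555555555555555555555) expands symbol-by-symbol to Pb 555 55 55 55 55 55 55 55 55 55 55 55 55 55 55 55 55 55 55 55 55 55; joining the 23 pieces gives the next term.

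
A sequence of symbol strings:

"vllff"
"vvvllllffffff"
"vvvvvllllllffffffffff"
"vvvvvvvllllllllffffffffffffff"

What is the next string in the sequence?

The n-th term is 2n-1 v's then 2n l's then 4n-2 f's (n = 1, 2, …).
At n = 5 the blocks have lengths 9, 10, 18.

vvvvvvvvvllllllllllffffffffffffffffff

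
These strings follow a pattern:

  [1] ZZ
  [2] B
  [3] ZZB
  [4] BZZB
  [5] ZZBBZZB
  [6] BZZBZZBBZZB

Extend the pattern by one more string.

This is a Fibonacci-style word recurrence s(k) = s(k−2)·s(k−1): e.g. ZZ·B = ZZB.
So term 7 is ZZBBZZB·BZZBZZBBZZB.

ZZBBZZBBZZBZZBBZZB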